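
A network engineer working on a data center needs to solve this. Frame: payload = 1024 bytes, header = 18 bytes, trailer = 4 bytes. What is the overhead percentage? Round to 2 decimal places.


Given: payload = 1024 B, header = 18 B, trailer = 4 B
Overhead bytes = header + trailer = 18 + 4 = 22
Total frame = payload + overhead = 1024 + 22 = 1046
Overhead % = 22 / 1046 * 100 = 2.1033% -> 2.10% (2 dp)

2.10


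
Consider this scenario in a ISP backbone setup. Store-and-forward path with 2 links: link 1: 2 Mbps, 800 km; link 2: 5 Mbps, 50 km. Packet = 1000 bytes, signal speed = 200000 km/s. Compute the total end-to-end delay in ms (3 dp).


Packet = 1000 bytes = 8000 bits. Store-and-forward: sum (t_trans + t_prop) per link.
Link 1: t_trans = 8000/(2*10^6) s = 4.0000 ms; t_prop = 800/200000 s = 4.0000 ms; subtotal = 8.0000 ms
Link 2: t_trans = 8000/(5*10^6) s = 1.6000 ms; t_prop = 50/200000 s = 0.2500 ms; subtotal = 1.8500 ms
End-to-end = 8.0000 + 1.8500 = 9.8500 ms -> 9.850 ms (3 dp)

9.850


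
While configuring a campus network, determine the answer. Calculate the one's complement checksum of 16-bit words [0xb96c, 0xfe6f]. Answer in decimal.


Given words: [0xb96c, 0xfe6f]
Step 1: Sum all words
Raw sum = 47468 + 65135 = 112603
Step 2: Fold carry: (47067 + 1) = 47068
One's complement = ~47068 & 0xFFFF = 18467

18467


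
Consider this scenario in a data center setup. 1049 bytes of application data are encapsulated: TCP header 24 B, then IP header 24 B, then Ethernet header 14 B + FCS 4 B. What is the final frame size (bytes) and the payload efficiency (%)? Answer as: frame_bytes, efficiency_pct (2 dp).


TCP segment = 1049 + 24 = 1073 B
IP packet = 1073 + 24 = 1097 B
Ethernet frame = 1097 + 14 + 4 = 1115 B
Efficiency = app / frame = 1049 / 1115 = 0.940807 = 94.0807% -> 94.08% (2 dp)

1115, 94.08


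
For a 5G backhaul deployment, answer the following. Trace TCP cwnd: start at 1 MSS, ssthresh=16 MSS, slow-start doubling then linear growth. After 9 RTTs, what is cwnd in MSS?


RTT 0: cwnd = 1 MSS (initial)
RTT 1: cwnd = 2 MSS (slow start, doubled)
RTT 2: cwnd = 4 MSS (slow start, doubled)
RTT 3: cwnd = 8 MSS (slow start, doubled)
RTT 4: cwnd = 16 MSS (slow start, doubled)
RTT 5: cwnd = 17 MSS (congestion avoidance, +1)
RTT 6: cwnd = 18 MSS (congestion avoidance, +1)
RTT 7: cwnd = 19 MSS (congestion avoidance, +1)
RTT 8: cwnd = 20 MSS (congestion avoidance, +1)
RTT 9: cwnd = 21 MSS (congestion avoidance, +1)

21


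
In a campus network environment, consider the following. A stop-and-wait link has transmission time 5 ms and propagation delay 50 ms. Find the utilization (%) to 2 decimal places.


Given: Ttrans = 5 ms, Tprop = 50 ms
RTT = 2 * Tprop = 2 * 50 = 100 ms
U = Ttrans / (Ttrans + RTT)
U = 5 / (5 + 100)
U = 5 / 105 = 0.047619
U% = 4.76%

4.76


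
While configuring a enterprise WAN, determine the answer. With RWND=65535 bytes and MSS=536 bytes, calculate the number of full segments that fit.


Given: RWND = 65535 bytes, MSS = 536 bytes
Full segments = floor(RWND / MSS)
Full segments = floor(65535 / 536)
Full segments = floor(122.2668) = 122

122


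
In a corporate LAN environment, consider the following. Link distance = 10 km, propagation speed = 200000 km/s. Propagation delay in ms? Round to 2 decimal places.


Given: distance = 10 km, speed = 200000 km/s
Delay = distance / speed = 10 / 200000 seconds
Delay in ms = 10 * 1000 / 200000
Delay = 0.0500 ms
Rounded to 2 dp = 0.05 ms

0.05


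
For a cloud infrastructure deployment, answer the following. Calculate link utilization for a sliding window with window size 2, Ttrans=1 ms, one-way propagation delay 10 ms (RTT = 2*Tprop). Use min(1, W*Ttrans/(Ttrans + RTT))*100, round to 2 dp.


Given: W = 2, Ttrans = 1 ms, RTT = 20 ms (= 2 * Tprop, Tprop = 10 ms)
Cycle time = Ttrans + RTT = 1 + 20 = 21 ms (first packet sent until its ACK returns)
W * Ttrans = 2 * 1 = 2 ms of sending per cycle
W * Ttrans / (Ttrans + RTT) = 2 / 21 = 0.095238
U = min(1, 0.095238) = 0.095238
U% = 9.52%

9.52


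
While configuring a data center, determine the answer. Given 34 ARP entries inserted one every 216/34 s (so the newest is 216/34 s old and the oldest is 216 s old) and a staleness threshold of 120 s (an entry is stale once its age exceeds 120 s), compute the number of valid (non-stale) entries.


Ages are k * 216/34 s for k = 1..34 (spacing = 6.3529 s).
Entry k is valid iff k * 216/34 <= 120 iff k <= 34 * 120 / 216 = 18.8889
n_valid = floor(18.8889) = 18
(n_stale = 34 - 18 = 16)

18


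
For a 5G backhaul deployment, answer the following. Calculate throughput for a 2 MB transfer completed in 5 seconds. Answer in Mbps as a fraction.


Given: file = 2 MB, time = 5 s
File in Mb = 2 * 8 = 16 Mb
Throughput = 16 / 5 Mbps
Throughput = 16/5 Mbps

16/5


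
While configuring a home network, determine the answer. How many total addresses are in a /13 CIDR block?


Given: CIDR prefix /13
Host bits = 32 - 13 = 19
Total addresses = 2^19 = 524288

524288


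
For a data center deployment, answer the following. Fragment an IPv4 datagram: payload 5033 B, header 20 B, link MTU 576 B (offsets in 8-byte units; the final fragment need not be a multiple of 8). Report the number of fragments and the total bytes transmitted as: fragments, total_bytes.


Max data per non-final fragment = floor((MTU - header)/8)*8 = floor((576 - 20)/8)*8 = floor(556/8)*8 = 552 B
Final fragment needs no 8-byte alignment: it can carry up to MTU - header = 556 B
Non-final fragments needed = ceil((payload - 556) / 552) = ceil(4477/552) = ceil(8.1105) = 9
Number of fragments = 9 + 1 = 10
Fragment sizes (data): 9 * 552 B + 65 B (last, 65 <= 556 OK)
Total bytes sent = payload + n_frags * header = 5033 + 10*20 = 5033 + 200 = 5233 B

10, 5233


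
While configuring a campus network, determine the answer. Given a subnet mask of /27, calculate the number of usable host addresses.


Given: subnet mask /27
Host bits = 32 - 27 = 5
Total addresses = 2^5 = 32
Usable hosts = 32 - 2 (network + broadcast) = 30

30


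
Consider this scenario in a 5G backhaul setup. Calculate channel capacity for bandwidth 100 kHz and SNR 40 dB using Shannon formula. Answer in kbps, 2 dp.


Given: B = 100 kHz, SNR = 40 dB
SNR linear = 10^(40/10) = 10000
1 + SNR = 10001
log2(10001) = 13.2878566418
C = 100 * 1000 * 13.2878566418 = 1328785.6642 bps
C = 1328.785664 kbps -> 1328.79 kbps (2 dp)

1328.79


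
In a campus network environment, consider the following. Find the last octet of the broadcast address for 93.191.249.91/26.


Given: IP = 93.191.249.91, prefix = /26
Host bits = 32 - 26 = 6
Network last octet = 91 AND mask = 64
Host part size = 2^6 - 1 = 63
Broadcast last octet = 64 OR 63 = 127

127


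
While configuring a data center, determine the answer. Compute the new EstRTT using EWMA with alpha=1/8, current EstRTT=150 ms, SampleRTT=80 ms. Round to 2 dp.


Given: EstRTT = 150 ms, SampleRTT = 80 ms, alpha = 1/8
New EstRTT = (1 - alpha) * EstRTT + alpha * SampleRTT
(7/8) * 150 = 131.25
(1/8) * 80 = 10
New EstRTT = 131.25 + 10 = 141.25 ms -> 141.25 ms (2 dp)

141.25


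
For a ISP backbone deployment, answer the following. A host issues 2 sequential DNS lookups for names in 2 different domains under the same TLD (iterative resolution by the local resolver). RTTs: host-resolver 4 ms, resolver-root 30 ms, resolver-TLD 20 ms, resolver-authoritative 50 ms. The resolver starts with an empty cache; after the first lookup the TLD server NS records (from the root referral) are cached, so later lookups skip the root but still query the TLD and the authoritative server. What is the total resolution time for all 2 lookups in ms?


Lookup 1 (cold cache): local + root + TLD + auth = 4 + 30 + 20 + 50 = 104 ms
Lookups 2..2 (TLD NS cached -> skip root; new domain -> still ask TLD and auth): local + TLD + auth = 4 + 20 + 50 = 74 ms each
Remaining 1 lookups: 1 * 74 = 74 ms
Total = 104 + 74 = 178 ms

178


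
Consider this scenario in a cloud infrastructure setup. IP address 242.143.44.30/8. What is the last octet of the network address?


Given: IP = 242.143.44.30, prefix = /8
Subnet mask = 255.0.0.0
Last octet of IP: 30
Last octet of mask: 0
Network last octet = 30 AND 0 = 0

0


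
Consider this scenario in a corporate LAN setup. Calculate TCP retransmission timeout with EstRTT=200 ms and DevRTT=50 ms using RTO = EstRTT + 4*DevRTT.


Given: EstRTT = 200 ms, DevRTT = 50 ms
Timeout = EstRTT + 4 * DevRTT
4 * DevRTT = 4 * 50 = 200
Timeout = 200 + 200 = 400 ms

400


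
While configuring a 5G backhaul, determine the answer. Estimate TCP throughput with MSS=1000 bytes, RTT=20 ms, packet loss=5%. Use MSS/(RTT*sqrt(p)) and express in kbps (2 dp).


Given: MSS = 1000 bytes, RTT = 20 ms, loss = 5%
RTT in seconds = 20 / 1000 = 0.02
Loss rate = 5% = 0.05
sqrt(loss) = sqrt(0.05) = 0.223606797750
Throughput (bytes/s) = 1000 / (0.02 * 0.223606797750) = 223606.7977
Throughput (kbps) = 223606.7977 * 8 / 1000 = 1788.854382 -> 1788.85 kbps (2 dp)

1788.85


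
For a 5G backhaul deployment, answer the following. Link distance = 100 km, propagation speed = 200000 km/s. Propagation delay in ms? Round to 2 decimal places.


Given: distance = 100 km, speed = 200000 km/s
Delay = distance / speed = 100 / 200000 seconds
Delay in ms = 100 * 1000 / 200000
Delay = 0.5000 ms
Rounded to 2 dp = 0.50 ms

0.50


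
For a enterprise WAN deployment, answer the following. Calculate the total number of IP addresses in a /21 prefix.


Given: CIDR prefix /21
Host bits = 32 - 21 = 11
Total addresses = 2^11 = 2048

2048


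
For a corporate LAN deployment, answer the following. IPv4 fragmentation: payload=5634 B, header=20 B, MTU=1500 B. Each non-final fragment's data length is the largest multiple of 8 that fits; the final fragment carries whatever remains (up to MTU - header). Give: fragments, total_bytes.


Max data per non-final fragment = floor((MTU - header)/8)*8 = floor((1500 - 20)/8)*8 = floor(1480/8)*8 = 1480 B
Final fragment needs no 8-byte alignment: it can carry up to MTU - header = 1480 B
Non-final fragments needed = ceil((payload - 1480) / 1480) = ceil(4154/1480) = ceil(2.8068) = 3
Number of fragments = 3 + 1 = 4
Fragment sizes (data): 3 * 1480 B + 1194 B (last, 1194 <= 1480 OK)
Total bytes sent = payload + n_frags * header = 5634 + 4*20 = 5634 + 80 = 5714 B

4, 5714


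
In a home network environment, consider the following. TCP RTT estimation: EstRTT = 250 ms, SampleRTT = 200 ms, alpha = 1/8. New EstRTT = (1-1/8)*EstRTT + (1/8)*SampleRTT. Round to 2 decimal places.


Given: EstRTT = 250 ms, SampleRTT = 200 ms, alpha = 1/8
New EstRTT = (1 - alpha) * EstRTT + alpha * SampleRTT
(7/8) * 250 = 218.75
(1/8) * 200 = 25
New EstRTT = 218.75 + 25 = 243.75 ms -> 243.75 ms (2 dp)

243.75


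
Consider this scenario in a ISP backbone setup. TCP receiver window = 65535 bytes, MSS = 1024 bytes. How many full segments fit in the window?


Given: RWND = 65535 bytes, MSS = 1024 bytes
Full segments = floor(RWND / MSS)
Full segments = floor(65535 / 1024)
Full segments = floor(63.999) = 63

63


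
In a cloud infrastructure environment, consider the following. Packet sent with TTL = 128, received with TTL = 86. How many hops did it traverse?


Given: initial TTL = 128, received TTL = 86
Hops = initial TTL - received TTL
Hops = 128 - 86 = 42

42


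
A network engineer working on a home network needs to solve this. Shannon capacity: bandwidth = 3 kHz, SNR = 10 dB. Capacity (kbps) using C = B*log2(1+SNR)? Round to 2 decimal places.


Given: B = 3 kHz, SNR = 10 dB
SNR linear = 10^(10/10) = 10
1 + SNR = 11
log2(11) = 3.4594316186
C = 3 * 1000 * 3.4594316186 = 10378.2949 bps
C = 10.378295 kbps -> 10.38 kbps (2 dp)

10.38


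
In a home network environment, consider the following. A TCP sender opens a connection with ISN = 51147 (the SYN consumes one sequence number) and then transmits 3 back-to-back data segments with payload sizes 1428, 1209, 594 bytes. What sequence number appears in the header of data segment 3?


The SYN occupies sequence number ISN = 51147, so the first data byte is ISN + 1 = 51148.
SEQ of data segment i = (ISN + 1) + sum of payload sizes of segments 1..i-1.
Segment 1: SEQ = 51148, payload = 1428 bytes
Segment 2: SEQ = 52576, payload = 1209 bytes
Segment 3: SEQ = 53785, payload = 594 bytes
SEQ of segment 3 = 51148 + 1428 + 1209 = 53785

53785


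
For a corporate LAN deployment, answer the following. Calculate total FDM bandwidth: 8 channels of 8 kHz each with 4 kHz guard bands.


Given: 8 channels, 8 kHz each, guard = 4 kHz
Channel bandwidth = 8 * 8 = 64 kHz
Guard bands = 7 gaps * 4 kHz = 28 kHz
Total = 64 + 28 = 92 kHz

92


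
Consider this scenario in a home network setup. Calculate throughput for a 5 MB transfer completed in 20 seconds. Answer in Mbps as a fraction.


Given: file = 5 MB, time = 20 s
File in Mb = 5 * 8 = 40 Mb
Throughput = 40 / 20 Mbps
Throughput = 2 Mbps

2


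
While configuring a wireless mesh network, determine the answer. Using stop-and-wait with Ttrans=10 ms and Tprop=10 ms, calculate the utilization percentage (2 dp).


Given: Ttrans = 10 ms, Tprop = 10 ms
RTT = 2 * Tprop = 2 * 10 = 20 ms
U = Ttrans / (Ttrans + RTT)
U = 10 / (10 + 20)
U = 10 / 30 = 0.333333
U% = 33.33%

33.33


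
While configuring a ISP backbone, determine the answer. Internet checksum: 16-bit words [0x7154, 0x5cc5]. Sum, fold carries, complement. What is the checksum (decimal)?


Given words: [0x7154, 0x5cc5]
Step 1: Sum all words
Raw sum = 29012 + 23749 = 52761
One's complement = ~52761 & 0xFFFF = 12774

12774


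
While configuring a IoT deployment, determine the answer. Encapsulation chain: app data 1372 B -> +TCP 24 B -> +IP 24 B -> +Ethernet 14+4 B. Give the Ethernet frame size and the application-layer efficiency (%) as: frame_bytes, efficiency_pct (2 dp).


TCP segment = 1372 + 24 = 1396 B
IP packet = 1396 + 24 = 1420 B
Ethernet frame = 1420 + 14 + 4 = 1438 B
Efficiency = app / frame = 1372 / 1438 = 0.954103 = 95.4103% -> 95.41% (2 dp)

1438, 95.41


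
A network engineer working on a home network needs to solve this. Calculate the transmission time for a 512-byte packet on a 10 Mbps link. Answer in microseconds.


Given: packet = 512 bytes, bandwidth = 10 Mbps
Packet in bits = 512 * 8 = 4096 bits
Bandwidth = 10 * 10^6 = 10000000 bps
Time = 4096 / 10000000 seconds
Time in us = 4096 * 10^6 / 10000000 = 409.6

409.6


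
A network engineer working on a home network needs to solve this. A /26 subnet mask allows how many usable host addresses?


Given: subnet mask /26
Host bits = 32 - 26 = 6
Total addresses = 2^6 = 64
Usable hosts = 64 - 2 (network + broadcast) = 62

62


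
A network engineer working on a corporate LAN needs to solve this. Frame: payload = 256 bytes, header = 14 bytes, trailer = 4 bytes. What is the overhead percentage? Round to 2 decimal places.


Given: payload = 256 B, header = 14 B, trailer = 4 B
Overhead bytes = header + trailer = 14 + 4 = 18
Total frame = payload + overhead = 256 + 18 = 274
Overhead % = 18 / 274 * 100 = 6.5693% -> 6.57% (2 dp)

6.57


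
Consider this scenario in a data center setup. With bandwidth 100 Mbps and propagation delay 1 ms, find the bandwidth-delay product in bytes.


Given: bandwidth = 100 Mbps, delay = 1 ms
BDP in bits = 100 * 10^6 * 1 / 1000
BDP in bits = 100000
BDP in bytes = 100000 / 8 = 12500

12500


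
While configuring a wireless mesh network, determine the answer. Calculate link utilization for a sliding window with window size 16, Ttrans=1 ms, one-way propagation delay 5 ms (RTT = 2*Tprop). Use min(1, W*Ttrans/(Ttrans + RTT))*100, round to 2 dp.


Given: W = 16, Ttrans = 1 ms, RTT = 10 ms (= 2 * Tprop, Tprop = 5 ms)
Cycle time = Ttrans + RTT = 1 + 10 = 11 ms (first packet sent until its ACK returns)
W * Ttrans = 16 * 1 = 16 ms of sending per cycle
W * Ttrans / (Ttrans + RTT) = 16 / 11 = 1.454545
U = min(1, 1.454545) = 1.000000
U% = 100.00%

100.00


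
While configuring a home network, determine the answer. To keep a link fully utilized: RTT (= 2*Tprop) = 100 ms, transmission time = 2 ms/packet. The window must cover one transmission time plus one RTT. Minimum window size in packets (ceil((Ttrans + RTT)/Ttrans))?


Given: Ttrans = 2 ms, RTT = 100 ms (= 2 * Tprop, Tprop = 50 ms)
Time until first ACK returns = Ttrans + RTT = 2 + 100 = 102 ms
Need W * Ttrans >= Ttrans + RTT  ->  W >= (Ttrans + RTT) / Ttrans
(Ttrans + RTT) / Ttrans = 102 / 2 = 51
W_min = ceil(51) = 51

51


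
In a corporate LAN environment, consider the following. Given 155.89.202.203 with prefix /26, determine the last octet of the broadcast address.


Given: IP = 155.89.202.203, prefix = /26
Host bits = 32 - 26 = 6
Network last octet = 203 AND mask = 192
Host part size = 2^6 - 1 = 63
Broadcast last octet = 192 OR 63 = 255

255


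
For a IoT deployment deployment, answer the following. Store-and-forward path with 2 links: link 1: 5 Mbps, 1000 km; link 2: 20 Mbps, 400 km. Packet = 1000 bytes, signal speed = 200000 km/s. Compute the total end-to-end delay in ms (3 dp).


Packet = 1000 bytes = 8000 bits. Store-and-forward: sum (t_trans + t_prop) per link.
Link 1: t_trans = 8000/(5*10^6) s = 1.6000 ms; t_prop = 1000/200000 s = 5.0000 ms; subtotal = 6.6000 ms
Link 2: t_trans = 8000/(20*10^6) s = 0.4000 ms; t_prop = 400/200000 s = 2.0000 ms; subtotal = 2.4000 ms
End-to-end = 6.6000 + 2.4000 = 9.0000 ms -> 9.000 ms (3 dp)

9.000


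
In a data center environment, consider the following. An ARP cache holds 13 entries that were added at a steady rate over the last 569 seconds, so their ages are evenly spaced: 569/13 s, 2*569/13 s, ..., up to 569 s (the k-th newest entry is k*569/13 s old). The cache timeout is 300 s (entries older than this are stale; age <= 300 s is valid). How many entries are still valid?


Ages are k * 569/13 s for k = 1..13 (spacing = 43.7692 s).
Entry k is valid iff k * 569/13 <= 300 iff k <= 13 * 300 / 569 = 6.8541
n_valid = floor(6.8541) = 6
(n_stale = 13 - 6 = 7)

6


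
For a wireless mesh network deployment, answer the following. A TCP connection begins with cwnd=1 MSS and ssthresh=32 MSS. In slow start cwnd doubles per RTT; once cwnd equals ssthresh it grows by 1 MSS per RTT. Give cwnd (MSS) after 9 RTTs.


RTT 0: cwnd = 1 MSS (initial)
RTT 1: cwnd = 2 MSS (slow start, doubled)
RTT 2: cwnd = 4 MSS (slow start, doubled)
RTT 3: cwnd = 8 MSS (slow start, doubled)
RTT 4: cwnd = 16 MSS (slow start, doubled)
RTT 5: cwnd = 32 MSS (slow start, doubled)
RTT 6: cwnd = 33 MSS (congestion avoidance, +1)
RTT 7: cwnd = 34 MSS (congestion avoidance, +1)
RTT 8: cwnd = 35 MSS (congestion avoidance, +1)
RTT 9: cwnd = 36 MSS (congestion avoidance, +1)

36


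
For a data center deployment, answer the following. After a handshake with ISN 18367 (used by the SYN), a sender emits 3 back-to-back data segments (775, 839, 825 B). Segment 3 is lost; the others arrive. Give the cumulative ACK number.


SYN uses sequence number 18367; first data byte = ISN + 1 = 18368.
Segment 1: SEQ = 18368, len = 775 B, covers [18368, 19142]
Segment 2: SEQ = 19143, len = 839 B, covers [19143, 19981]
Segment 3: SEQ = 19982, len = 825 B, covers [19982, 20806] [LOST]
In-order data received: bytes [18368, 19981] (segments 1..2).
Segment 3 missing -> gap begins at byte 19982.
Cumulative ACK = next expected in-order byte = 18368 + 775 + 839 = 19982

19982


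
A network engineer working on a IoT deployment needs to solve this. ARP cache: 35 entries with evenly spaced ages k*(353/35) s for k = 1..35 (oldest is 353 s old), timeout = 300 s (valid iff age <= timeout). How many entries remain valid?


Ages are k * 353/35 s for k = 1..35 (spacing = 10.0857 s).
Entry k is valid iff k * 353/35 <= 300 iff k <= 35 * 300 / 353 = 29.7450
n_valid = floor(29.7450) = 29
(n_stale = 35 - 29 = 6)

29


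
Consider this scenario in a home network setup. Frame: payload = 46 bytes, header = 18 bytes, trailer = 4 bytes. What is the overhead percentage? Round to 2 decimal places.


Given: payload = 46 B, header = 18 B, trailer = 4 B
Overhead bytes = header + trailer = 18 + 4 = 22
Total frame = payload + overhead = 46 + 22 = 68
Overhead % = 22 / 68 * 100 = 32.3529% -> 32.35% (2 dp)

32.35


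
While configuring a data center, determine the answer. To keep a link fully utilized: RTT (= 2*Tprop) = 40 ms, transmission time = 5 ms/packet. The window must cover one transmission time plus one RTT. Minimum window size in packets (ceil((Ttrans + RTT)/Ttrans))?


Given: Ttrans = 5 ms, RTT = 40 ms (= 2 * Tprop, Tprop = 20 ms)
Time until first ACK returns = Ttrans + RTT = 5 + 40 = 45 ms
Need W * Ttrans >= Ttrans + RTT  ->  W >= (Ttrans + RTT) / Ttrans
(Ttrans + RTT) / Ttrans = 45 / 5 = 9
W_min = ceil(9) = 9

9


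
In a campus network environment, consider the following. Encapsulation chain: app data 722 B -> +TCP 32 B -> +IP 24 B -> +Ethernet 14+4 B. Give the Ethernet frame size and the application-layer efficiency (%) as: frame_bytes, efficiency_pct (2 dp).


TCP segment = 722 + 32 = 754 B
IP packet = 754 + 24 = 778 B
Ethernet frame = 778 + 14 + 4 = 796 B
Efficiency = app / frame = 722 / 796 = 0.907035 = 90.7035% -> 90.70% (2 dp)

796, 90.70


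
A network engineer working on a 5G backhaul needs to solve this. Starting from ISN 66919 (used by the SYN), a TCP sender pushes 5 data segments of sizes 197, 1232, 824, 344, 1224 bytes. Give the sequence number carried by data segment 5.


The SYN occupies sequence number ISN = 66919, so the first data byte is ISN + 1 = 66920.
SEQ of data segment i = (ISN + 1) + sum of payload sizes of segments 1..i-1.
Segment 1: SEQ = 66920, payload = 197 bytes
Segment 2: SEQ = 67117, payload = 1232 bytes
Segment 3: SEQ = 68349, payload = 824 bytes
Segment 4: SEQ = 69173, payload = 344 bytes
Segment 5: SEQ = 69517, payload = 1224 bytes
SEQ of segment 5 = 66920 + 197 + 1232 + 824 + 344 = 69517

69517


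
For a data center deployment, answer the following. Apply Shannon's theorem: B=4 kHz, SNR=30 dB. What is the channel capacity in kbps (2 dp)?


Given: B = 4 kHz, SNR = 30 dB
SNR linear = 10^(30/10) = 1000
1 + SNR = 1001
log2(1001) = 9.9672262588
C = 4 * 1000 * 9.9672262588 = 39868.9050 bps
C = 39.868905 kbps -> 39.87 kbps (2 dp)

39.87


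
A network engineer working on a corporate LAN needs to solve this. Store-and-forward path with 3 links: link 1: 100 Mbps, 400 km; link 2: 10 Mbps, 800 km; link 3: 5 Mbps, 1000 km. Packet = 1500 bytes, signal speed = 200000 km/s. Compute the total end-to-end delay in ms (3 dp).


Packet = 1500 bytes = 12000 bits. Store-and-forward: sum (t_trans + t_prop) per link.
Link 1: t_trans = 12000/(100*10^6) s = 0.1200 ms; t_prop = 400/200000 s = 2.0000 ms; subtotal = 2.1200 ms
Link 2: t_trans = 12000/(10*10^6) s = 1.2000 ms; t_prop = 800/200000 s = 4.0000 ms; subtotal = 5.2000 ms
Link 3: t_trans = 12000/(5*10^6) s = 2.4000 ms; t_prop = 1000/200000 s = 5.0000 ms; subtotal = 7.4000 ms
End-to-end = 2.1200 + 5.2000 + 7.4000 = 14.7200 ms -> 14.720 ms (3 dp)

14.720


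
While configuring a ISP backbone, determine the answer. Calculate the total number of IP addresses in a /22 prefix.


Given: CIDR prefix /22
Host bits = 32 - 22 = 10
Total addresses = 2^10 = 1024

1024


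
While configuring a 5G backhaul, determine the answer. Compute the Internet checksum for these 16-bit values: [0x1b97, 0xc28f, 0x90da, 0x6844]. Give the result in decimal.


Given words: [0x1b97, 0xc28f, 0x90da, 0x6844]
Step 1: Sum all words
Raw sum = 7063 + 49807 + 37082 + 26692 = 120644
Step 2: Fold carry: (55108 + 1) = 55109
One's complement = ~55109 & 0xFFFF = 10426

10426


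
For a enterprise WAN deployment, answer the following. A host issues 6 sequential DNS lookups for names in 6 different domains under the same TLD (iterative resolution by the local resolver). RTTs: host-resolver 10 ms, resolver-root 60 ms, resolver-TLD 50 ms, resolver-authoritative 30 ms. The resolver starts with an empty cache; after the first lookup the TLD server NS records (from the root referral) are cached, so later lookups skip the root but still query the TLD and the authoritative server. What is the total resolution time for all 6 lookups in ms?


Lookup 1 (cold cache): local + root + TLD + auth = 10 + 60 + 50 + 30 = 150 ms
Lookups 2..6 (TLD NS cached -> skip root; new domain -> still ask TLD and auth): local + TLD + auth = 10 + 50 + 30 = 90 ms each
Remaining 5 lookups: 5 * 90 = 450 ms
Total = 150 + 450 = 600 ms

600


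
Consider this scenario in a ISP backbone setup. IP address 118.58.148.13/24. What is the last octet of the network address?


Given: IP = 118.58.148.13, prefix = /24
Subnet mask = 255.255.255.0
Last octet of IP: 13
Last octet of mask: 0
Network last octet = 13 AND 0 = 0

0


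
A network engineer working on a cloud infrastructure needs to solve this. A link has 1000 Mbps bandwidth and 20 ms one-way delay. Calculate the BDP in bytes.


Given: bandwidth = 1000 Mbps, delay = 20 ms
BDP in bits = 1000 * 10^6 * 20 / 1000
BDP in bits = 20000000
BDP in bytes = 20000000 / 8 = 2500000

2500000


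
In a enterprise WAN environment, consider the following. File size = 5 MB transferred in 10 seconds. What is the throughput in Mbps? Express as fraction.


Given: file = 5 MB, time = 10 s
File in Mb = 5 * 8 = 40 Mb
Throughput = 40 / 10 Mbps
Throughput = 4 Mbps

4


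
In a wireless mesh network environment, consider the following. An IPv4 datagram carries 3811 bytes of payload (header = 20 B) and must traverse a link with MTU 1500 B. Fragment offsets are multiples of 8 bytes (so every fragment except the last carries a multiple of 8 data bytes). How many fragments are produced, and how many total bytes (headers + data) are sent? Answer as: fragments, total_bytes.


Max data per non-final fragment = floor((MTU - header)/8)*8 = floor((1500 - 20)/8)*8 = floor(1480/8)*8 = 1480 B
Final fragment needs no 8-byte alignment: it can carry up to MTU - header = 1480 B
Non-final fragments needed = ceil((payload - 1480) / 1480) = ceil(2331/1480) = ceil(1.5750) = 2
Number of fragments = 2 + 1 = 3
Fragment sizes (data): 2 * 1480 B + 851 B (last, 851 <= 1480 OK)
Total bytes sent = payload + n_frags * header = 3811 + 3*20 = 3811 + 60 = 3871 B

3, 3871


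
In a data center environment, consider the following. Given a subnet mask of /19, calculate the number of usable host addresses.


Given: subnet mask /19
Host bits = 32 - 19 = 13
Total addresses = 2^13 = 8192
Usable hosts = 8192 - 2 (network + broadcast) = 8190

8190


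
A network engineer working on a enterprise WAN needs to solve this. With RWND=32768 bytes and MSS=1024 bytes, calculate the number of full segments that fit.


Given: RWND = 32768 bytes, MSS = 1024 bytes
Full segments = floor(RWND / MSS)
Full segments = floor(32768 / 1024)
Full segments = floor(32.0) = 32

32


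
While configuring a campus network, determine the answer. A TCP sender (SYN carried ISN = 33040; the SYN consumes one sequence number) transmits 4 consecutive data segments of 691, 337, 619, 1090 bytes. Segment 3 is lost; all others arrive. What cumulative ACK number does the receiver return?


SYN uses sequence number 33040; first data byte = ISN + 1 = 33041.
Segment 1: SEQ = 33041, len = 691 B, covers [33041, 33731]
Segment 2: SEQ = 33732, len = 337 B, covers [33732, 34068]
Segment 3: SEQ = 34069, len = 619 B, covers [34069, 34687] [LOST]
Segment 4: SEQ = 34688, len = 1090 B, covers [34688, 35777]
In-order data received: bytes [33041, 34068] (segments 1..2).
Segment 3 missing -> gap begins at byte 34069; later segments buffered out of order.
Cumulative ACK = next expected in-order byte = 33041 + 691 + 337 = 34069

34069


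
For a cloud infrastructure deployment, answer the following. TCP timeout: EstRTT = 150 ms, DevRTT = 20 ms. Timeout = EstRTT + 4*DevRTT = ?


Given: EstRTT = 150 ms, DevRTT = 20 ms
Timeout = EstRTT + 4 * DevRTT
4 * DevRTT = 4 * 20 = 80
Timeout = 150 + 80 = 230 ms

230


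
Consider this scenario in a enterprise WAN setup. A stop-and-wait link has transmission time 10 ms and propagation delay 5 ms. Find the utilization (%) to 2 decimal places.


Given: Ttrans = 10 ms, Tprop = 5 ms
RTT = 2 * Tprop = 2 * 5 = 10 ms
U = Ttrans / (Ttrans + RTT)
U = 10 / (10 + 10)
U = 10 / 20 = 0.5
U% = 50.00%

50.00


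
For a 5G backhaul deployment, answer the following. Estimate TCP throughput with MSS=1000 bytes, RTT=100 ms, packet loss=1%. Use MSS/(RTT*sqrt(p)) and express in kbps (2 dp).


Given: MSS = 1000 bytes, RTT = 100 ms, loss = 1%
RTT in seconds = 100 / 1000 = 0.1
Loss rate = 1% = 0.01
sqrt(loss) = sqrt(0.01) = 0.1
Throughput (bytes/s) = 1000 / (0.1 * 0.1) = 100000.0000
Throughput (kbps) = 100000.0000 * 8 / 1000 = 800.000000 -> 800.00 kbps (2 dp)

800.00


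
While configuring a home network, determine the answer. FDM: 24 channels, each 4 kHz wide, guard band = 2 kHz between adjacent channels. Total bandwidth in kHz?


Given: 24 channels, 4 kHz each, guard = 2 kHz
Channel bandwidth = 24 * 4 = 96 kHz
Guard bands = 23 gaps * 2 kHz = 46 kHz
Total = 96 + 46 = 142 kHz

142


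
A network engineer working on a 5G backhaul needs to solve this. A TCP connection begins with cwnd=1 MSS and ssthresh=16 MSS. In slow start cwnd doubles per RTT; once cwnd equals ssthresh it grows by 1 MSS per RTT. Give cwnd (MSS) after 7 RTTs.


RTT 0: cwnd = 1 MSS (initial)
RTT 1: cwnd = 2 MSS (slow start, doubled)
RTT 2: cwnd = 4 MSS (slow start, doubled)
RTT 3: cwnd = 8 MSS (slow start, doubled)
RTT 4: cwnd = 16 MSS (slow start, doubled)
RTT 5: cwnd = 17 MSS (congestion avoidance, +1)
RTT 6: cwnd = 18 MSS (congestion avoidance, +1)
RTT 7: cwnd = 19 MSS (congestion avoidance, +1)

19


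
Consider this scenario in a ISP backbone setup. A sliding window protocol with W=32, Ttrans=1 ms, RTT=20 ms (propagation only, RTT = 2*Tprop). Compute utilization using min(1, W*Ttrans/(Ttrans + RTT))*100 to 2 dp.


Given: W = 32, Ttrans = 1 ms, RTT = 20 ms (= 2 * Tprop, Tprop = 10 ms)
Cycle time = Ttrans + RTT = 1 + 20 = 21 ms (first packet sent until its ACK returns)
W * Ttrans = 32 * 1 = 32 ms of sending per cycle
W * Ttrans / (Ttrans + RTT) = 32 / 21 = 1.523810
U = min(1, 1.523810) = 1.000000
U% = 100.00%

100.00


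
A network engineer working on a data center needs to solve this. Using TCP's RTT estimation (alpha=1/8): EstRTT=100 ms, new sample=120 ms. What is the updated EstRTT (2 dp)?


Given: EstRTT = 100 ms, SampleRTT = 120 ms, alpha = 1/8
New EstRTT = (1 - alpha) * EstRTT + alpha * SampleRTT
(7/8) * 100 = 87.5
(1/8) * 120 = 15
New EstRTT = 87.5 + 15 = 102.5 ms -> 102.50 ms (2 dp)

102.50


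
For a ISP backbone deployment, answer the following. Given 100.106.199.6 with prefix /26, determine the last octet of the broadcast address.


Given: IP = 100.106.199.6, prefix = /26
Host bits = 32 - 26 = 6
Network last octet = 6 AND mask = 0
Host part size = 2^6 - 1 = 63
Broadcast last octet = 0 OR 63 = 63

63


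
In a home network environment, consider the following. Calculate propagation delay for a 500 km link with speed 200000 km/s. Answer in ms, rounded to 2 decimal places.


Given: distance = 500 km, speed = 200000 km/s
Delay = distance / speed = 500 / 200000 seconds
Delay in ms = 500 * 1000 / 200000
Delay = 2.5000 ms
Rounded to 2 dp = 2.50 ms

2.50


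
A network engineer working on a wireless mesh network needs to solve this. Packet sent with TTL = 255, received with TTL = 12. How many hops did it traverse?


Given: initial TTL = 255, received TTL = 12
Hops = initial TTL - received TTL
Hops = 255 - 12 = 243

243


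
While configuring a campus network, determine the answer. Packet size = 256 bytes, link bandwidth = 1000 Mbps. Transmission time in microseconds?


Given: packet = 256 bytes, bandwidth = 1000 Mbps
Packet in bits = 256 * 8 = 2048 bits
Bandwidth = 1000 * 10^6 = 1000000000 bps
Time = 2048 / 1000000000 seconds
Time in us = 2048 * 10^6 / 1000000000 = 2.048

2.048


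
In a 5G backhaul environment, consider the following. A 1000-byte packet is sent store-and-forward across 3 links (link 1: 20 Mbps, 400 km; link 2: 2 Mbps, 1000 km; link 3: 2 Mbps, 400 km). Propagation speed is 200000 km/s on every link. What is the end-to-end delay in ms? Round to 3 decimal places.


Packet = 1000 bytes = 8000 bits. Store-and-forward: sum (t_trans + t_prop) per link.
Link 1: t_trans = 8000/(20*10^6) s = 0.4000 ms; t_prop = 400/200000 s = 2.0000 ms; subtotal = 2.4000 ms
Link 2: t_trans = 8000/(2*10^6) s = 4.0000 ms; t_prop = 1000/200000 s = 5.0000 ms; subtotal = 9.0000 ms
Link 3: t_trans = 8000/(2*10^6) s = 4.0000 ms; t_prop = 400/200000 s = 2.0000 ms; subtotal = 6.0000 ms
End-to-end = 2.4000 + 9.0000 + 6.0000 = 17.4000 ms -> 17.400 ms (3 dp)

17.400


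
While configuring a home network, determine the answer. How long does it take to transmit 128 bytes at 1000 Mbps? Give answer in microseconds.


Given: packet = 128 bytes, bandwidth = 1000 Mbps
Packet in bits = 128 * 8 = 1024 bits
Bandwidth = 1000 * 10^6 = 1000000000 bps
Time = 1024 / 1000000000 seconds
Time in us = 1024 * 10^6 / 1000000000 = 1.024

1.024


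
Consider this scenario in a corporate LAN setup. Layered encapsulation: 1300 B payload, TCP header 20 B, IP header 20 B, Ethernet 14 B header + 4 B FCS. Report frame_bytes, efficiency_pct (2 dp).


TCP segment = 1300 + 20 = 1320 B
IP packet = 1320 + 20 = 1340 B
Ethernet frame = 1340 + 14 + 4 = 1358 B
Efficiency = app / frame = 1300 / 1358 = 0.957290 = 95.7290% -> 95.73% (2 dp)

1358, 95.73


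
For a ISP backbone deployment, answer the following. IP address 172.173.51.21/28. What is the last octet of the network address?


Given: IP = 172.173.51.21, prefix = /28
Subnet mask = 255.255.255.240
Last octet of IP: 21
Last octet of mask: 240
Network last octet = 21 AND 240 = 16

16


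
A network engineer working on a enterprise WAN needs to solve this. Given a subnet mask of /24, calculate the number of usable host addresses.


Given: subnet mask /24
Host bits = 32 - 24 = 8
Total addresses = 2^8 = 256
Usable hosts = 256 - 2 (network + broadcast) = 254

254


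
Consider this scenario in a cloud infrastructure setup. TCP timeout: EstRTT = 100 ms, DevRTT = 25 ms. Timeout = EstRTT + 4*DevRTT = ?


Given: EstRTT = 100 ms, DevRTT = 25 ms
Timeout = EstRTT + 4 * DevRTT
4 * DevRTT = 4 * 25 = 100
Timeout = 100 + 100 = 200 ms

200


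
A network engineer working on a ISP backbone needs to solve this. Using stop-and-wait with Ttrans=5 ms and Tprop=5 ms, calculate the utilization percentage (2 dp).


Given: Ttrans = 5 ms, Tprop = 5 ms
RTT = 2 * Tprop = 2 * 5 = 10 ms
U = Ttrans / (Ttrans + RTT)
U = 5 / (5 + 10)
U = 5 / 15 = 0.333333
U% = 33.33%

33.33


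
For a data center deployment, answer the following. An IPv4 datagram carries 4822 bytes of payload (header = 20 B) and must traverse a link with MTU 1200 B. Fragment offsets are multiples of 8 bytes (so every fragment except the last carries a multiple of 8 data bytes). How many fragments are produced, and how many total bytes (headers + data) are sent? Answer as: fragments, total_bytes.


Max data per non-final fragment = floor((MTU - header)/8)*8 = floor((1200 - 20)/8)*8 = floor(1180/8)*8 = 1176 B
Final fragment needs no 8-byte alignment: it can carry up to MTU - header = 1180 B
Non-final fragments needed = ceil((payload - 1180) / 1176) = ceil(3642/1176) = ceil(3.0969) = 4
Number of fragments = 4 + 1 = 5
Fragment sizes (data): 4 * 1176 B + 118 B (last, 118 <= 1180 OK)
Total bytes sent = payload + n_frags * header = 4822 + 5*20 = 4822 + 100 = 4922 B

5, 4922


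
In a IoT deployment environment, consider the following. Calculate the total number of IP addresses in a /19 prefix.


Given: CIDR prefix /19
Host bits = 32 - 19 = 13
Total addresses = 2^13 = 8192

8192


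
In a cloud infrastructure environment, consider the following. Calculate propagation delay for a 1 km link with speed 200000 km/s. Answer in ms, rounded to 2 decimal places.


Given: distance = 1 km, speed = 200000 km/s
Delay = distance / speed = 1 / 200000 seconds
Delay in ms = 1 * 1000 / 200000
Delay = 0.0050 ms
Rounded to 2 dp = 0.01 ms

0.01


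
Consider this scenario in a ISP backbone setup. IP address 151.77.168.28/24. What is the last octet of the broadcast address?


Given: IP = 151.77.168.28, prefix = /24
Host bits = 32 - 24 = 8
Network last octet = 28 AND mask = 0
Host part size = 2^8 - 1 = 255
Broadcast last octet = 0 OR 255 = 255

255


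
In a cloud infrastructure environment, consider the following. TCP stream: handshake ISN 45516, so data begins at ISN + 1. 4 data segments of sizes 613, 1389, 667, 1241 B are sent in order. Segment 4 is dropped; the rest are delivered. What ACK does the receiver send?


SYN uses sequence number 45516; first data byte = ISN + 1 = 45517.
Segment 1: SEQ = 45517, len = 613 B, covers [45517, 46129]
Segment 2: SEQ = 46130, len = 1389 B, covers [46130, 47518]
Segment 3: SEQ = 47519, len = 667 B, covers [47519, 48185]
Segment 4: SEQ = 48186, len = 1241 B, covers [48186, 49426] [LOST]
In-order data received: bytes [45517, 48185] (segments 1..3).
Segment 4 missing -> gap begins at byte 48186.
Cumulative ACK = next expected in-order byte = 45517 + 613 + 1389 + 667 = 48186

48186


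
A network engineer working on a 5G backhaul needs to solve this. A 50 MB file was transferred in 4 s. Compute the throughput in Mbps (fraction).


Given: file = 50 MB, time = 4 s
File in Mb = 50 * 8 = 400 Mb
Throughput = 400 / 4 Mbps
Throughput = 100 Mbps

100


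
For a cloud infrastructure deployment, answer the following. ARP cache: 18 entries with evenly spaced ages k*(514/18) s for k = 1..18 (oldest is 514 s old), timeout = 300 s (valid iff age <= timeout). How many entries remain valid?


Ages are k * 514/18 s for k = 1..18 (spacing = 28.5556 s).
Entry k is valid iff k * 514/18 <= 300 iff k <= 18 * 300 / 514 = 10.5058
n_valid = floor(10.5058) = 10
(n_stale = 18 - 10 = 8)

10


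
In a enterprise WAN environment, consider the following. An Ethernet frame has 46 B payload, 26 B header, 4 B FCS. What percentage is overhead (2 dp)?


Given: payload = 46 B, header = 26 B, trailer = 4 B
Overhead bytes = header + trailer = 26 + 4 = 30
Total frame = payload + overhead = 46 + 30 = 76
Overhead % = 30 / 76 * 100 = 39.4737% -> 39.47% (2 dp)

39.47


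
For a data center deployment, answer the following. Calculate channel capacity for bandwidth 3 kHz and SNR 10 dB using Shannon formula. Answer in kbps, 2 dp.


Given: B = 3 kHz, SNR = 10 dB
SNR linear = 10^(10/10) = 10
1 + SNR = 11
log2(11) = 3.4594316186
C = 3 * 1000 * 3.4594316186 = 10378.2949 bps
C = 10.378295 kbps -> 10.38 kbps (2 dp)

10.38


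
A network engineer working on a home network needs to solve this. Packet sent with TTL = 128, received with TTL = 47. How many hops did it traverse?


Given: initial TTL = 128, received TTL = 47
Hops = initial TTL - received TTL
Hops = 128 - 47 = 81

81


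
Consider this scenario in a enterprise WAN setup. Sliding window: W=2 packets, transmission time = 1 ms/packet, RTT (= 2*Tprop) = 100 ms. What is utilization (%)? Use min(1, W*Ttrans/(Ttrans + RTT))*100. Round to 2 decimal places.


Given: W = 2, Ttrans = 1 ms, RTT = 100 ms (= 2 * Tprop, Tprop = 50 ms)
Cycle time = Ttrans + RTT = 1 + 100 = 101 ms (first packet sent until its ACK returns)
W * Ttrans = 2 * 1 = 2 ms of sending per cycle
W * Ttrans / (Ttrans + RTT) = 2 / 101 = 0.019802
U = min(1, 0.019802) = 0.019802
U% = 1.98%

1.98


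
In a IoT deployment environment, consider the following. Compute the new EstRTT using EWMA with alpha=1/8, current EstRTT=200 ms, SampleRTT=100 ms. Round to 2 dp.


Given: EstRTT = 200 ms, SampleRTT = 100 ms, alpha = 1/8
New EstRTT = (1 - alpha) * EstRTT + alpha * SampleRTT
(7/8) * 200 = 175
(1/8) * 100 = 12.5
New EstRTT = 175 + 12.5 = 187.5 ms -> 187.50 ms (2 dp)

187.50


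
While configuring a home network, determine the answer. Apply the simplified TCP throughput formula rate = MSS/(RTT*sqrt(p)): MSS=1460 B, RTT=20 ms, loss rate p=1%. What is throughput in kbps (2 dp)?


Given: MSS = 1460 bytes, RTT = 20 ms, loss = 1%
RTT in seconds = 20 / 1000 = 0.02
Loss rate = 1% = 0.01
sqrt(loss) = sqrt(0.01) = 0.1
Throughput (bytes/s) = 1460 / (0.02 * 0.1) = 730000.0000
Throughput (kbps) = 730000.0000 * 8 / 1000 = 5840.000000 -> 5840.00 kbps (2 dp)

5840.00
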